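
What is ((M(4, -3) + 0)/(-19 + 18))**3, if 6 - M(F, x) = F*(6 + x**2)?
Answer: 157464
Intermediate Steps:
M(F, x) = 6 - F*(6 + x**2)
((M(4, -3) + 0)/(-19 + 18))**3 = (((6 - 6*4 - 1*4*(-3)**2) + 0)/(-19 + 18))**3 = (((6 - 24 - 1*4*9) + 0)/(-1))**3 = (((6 - 24 - 36) + 0)*(-1))**3 = ((-54 + 0)*(-1))**3 = (-54*(-1))**3 = 54**3 = 157464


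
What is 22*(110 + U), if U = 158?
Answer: 5896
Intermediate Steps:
22*(110 + U) = 22*(110 + 158) = 22*268 = 5896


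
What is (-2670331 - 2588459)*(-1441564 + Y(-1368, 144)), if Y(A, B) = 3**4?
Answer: 7580456385570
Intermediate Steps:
Y(A, B) = 81
(-2670331 - 2588459)*(-1441564 + Y(-1368, 144)) = (-2670331 - 2588459)*(-1441564 + 81) = -5258790*(-1441483) = 7580456385570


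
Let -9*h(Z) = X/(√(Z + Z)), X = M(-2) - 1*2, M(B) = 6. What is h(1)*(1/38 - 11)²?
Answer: -19321*√2/722 ≈ -37.845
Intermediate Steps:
X = 4 (X = 6 - 1*2 = 6 - 2 = 4)
h(Z) = -2*√2/(9*√Z) (h(Z) = -4/(9*(√(Z + Z))) = -4/(9*(√(2*Z))) = -4/(9*(√2*√Z)) = -4*√2/(2*√Z)/9 = -2*√2/(9*√Z))
h(1)*(1/38 - 11)² = (-2*√2/(9*√1))*(1/38 - 11)² = (-2/9*√2*1)*(1/38 - 11)² = (-2*√2/9)*(-417/38)² = -2*√2/9*(173889/1444) = -19321*√2/722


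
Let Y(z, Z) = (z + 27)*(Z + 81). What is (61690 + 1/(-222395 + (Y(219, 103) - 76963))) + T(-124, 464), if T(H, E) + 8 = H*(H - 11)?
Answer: 19926559667/254094 ≈ 78422.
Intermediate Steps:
T(H, E) = -8 + H*(-11 + H) (T(H, E) = -8 + H*(H - 11) = -8 + H*(-11 + H))
Y(z, Z) = (27 + z)*(81 + Z)
(61690 + 1/(-222395 + (Y(219, 103) - 76963))) + T(-124, 464) = (61690 + 1/(-222395 + ((2187 + 27*103 + 81*219 + 103*219) - 76963))) + (-8 + (-124)² - 11*(-124)) = (61690 + 1/(-222395 + ((2187 + 2781 + 17739 + 22557) - 76963))) + (-8 + 15376 + 1364) = (61690 + 1/(-222395 + (45264 - 76963))) + 16732 = (61690 + 1/(-222395 - 31699)) + 16732 = (61690 + 1/(-254094)) + 16732 = (61690 - 1/254094) + 16732 = 15675058859/254094 + 16732 = 19926559667/254094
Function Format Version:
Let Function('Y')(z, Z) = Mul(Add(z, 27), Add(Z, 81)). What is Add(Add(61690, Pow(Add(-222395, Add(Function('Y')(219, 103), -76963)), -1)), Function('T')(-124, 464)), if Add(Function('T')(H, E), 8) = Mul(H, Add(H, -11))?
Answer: Rational(19926559667, 254094) ≈ 78422.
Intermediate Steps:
Function('T')(H, E) = Add(-8, Mul(H, Add(-11, H))) (Function('T')(H, E) = Add(-8, Mul(H, Add(H, -11))) = Add(-8, Mul(H, Add(-11, H))))
Function('Y')(z, Z) = Mul(Add(27, z), Add(81, Z))
Add(Add(61690, Pow(Add(-222395, Add(Function('Y')(219, 103), -76963)), -1)), Function('T')(-124, 464)) = Add(Add(61690, Pow(Add(-222395, Add(Add(2187, Mul(27, 103), Mul(81, 219), Mul(103, 219)), -76963)), -1)), Add(-8, Pow(-124, 2), Mul(-11, -124))) = Add(Add(61690, Pow(Add(-222395, Add(Add(2187, 2781, 17739, 22557), -76963)), -1)), Add(-8, 15376, 1364)) = Add(Add(61690, Pow(Add(-222395, Add(45264, -76963)), -1)), 16732) = Add(Add(61690, Pow(Add(-222395, -31699), -1)), 16732) = Add(Add(61690, Pow(-254094, -1)), 16732) = Add(Add(61690, Rational(-1, 254094)), 16732) = Add(Rational(15675058859, 254094), 16732) = Rational(19926559667, 254094)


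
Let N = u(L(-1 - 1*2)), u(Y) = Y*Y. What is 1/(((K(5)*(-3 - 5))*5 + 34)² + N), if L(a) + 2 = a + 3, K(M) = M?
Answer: 1/27560 ≈ 3.6284e-5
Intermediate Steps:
L(a) = 1 + a (L(a) = -2 + (a + 3) = -2 + (3 + a) = 1 + a)
u(Y) = Y²
N = 4 (N = (1 + (-1 - 1*2))² = (1 + (-1 - 2))² = (1 - 3)² = (-2)² = 4)
1/(((K(5)*(-3 - 5))*5 + 34)² + N) = 1/(((5*(-3 - 5))*5 + 34)² + 4) = 1/(((5*(-8))*5 + 34)² + 4) = 1/((-40*5 + 34)² + 4) = 1/((-200 + 34)² + 4) = 1/((-166)² + 4) = 1/(27556 + 4) = 1/27560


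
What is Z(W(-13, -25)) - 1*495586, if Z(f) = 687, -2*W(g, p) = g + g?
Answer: -494899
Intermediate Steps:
W(g, p) = -g (W(g, p) = -(g + g)/2 = -g)
Z(W(-13, -25)) - 1*495586 = 687 - 1*495586 = 687 - 495586 = -494899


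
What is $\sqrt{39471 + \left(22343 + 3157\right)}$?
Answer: $3 \sqrt{7219} \approx 254.89$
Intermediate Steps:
$\sqrt{39471 + \left(22343 + 3157\right)} = \sqrt{39471 + 25500} = \sqrt{64971} = 3 \sqrt{7219}$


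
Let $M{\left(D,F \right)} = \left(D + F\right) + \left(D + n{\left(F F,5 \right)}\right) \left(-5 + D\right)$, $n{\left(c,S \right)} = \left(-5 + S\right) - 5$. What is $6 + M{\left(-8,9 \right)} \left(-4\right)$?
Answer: $-674$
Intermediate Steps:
$n{\left(c,S \right)} = -10 + S$
$M{\left(D,F \right)} = D + F + \left(-5 + D\right)^{2}$ ($M{\left(D,F \right)} = \left(D + F\right) + \left(D + \left(-10 + 5\right)\right) \left(-5 + D\right) = \left(D + F\right) + \left(D - 5\right) \left(-5 + D\right) = \left(D + F\right) + \left(-5 + D\right) \left(-5 + D\right) = \left(D + F\right) + \left(-5 + D\right)^{2} = D + F + \left(-5 + D\right)^{2}$)
$6 + M{\left(-8,9 \right)} \left(-4\right) = 6 + \left(25 + 9 + \left(-8\right)^{2} - -72\right) \left(-4\right) = 6 + \left(25 + 9 + 64 + 72\right) \left(-4\right) = 6 + 170 \left(-4\right) = 6 - 680 = -674$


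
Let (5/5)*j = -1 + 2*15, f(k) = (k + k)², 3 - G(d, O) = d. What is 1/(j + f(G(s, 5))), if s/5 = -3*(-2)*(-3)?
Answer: 1/34625 ≈ 2.8881e-5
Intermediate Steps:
s = -90 (s = 5*(-3*(-2)*(-3)) = 5*(6*(-3)) = 5*(-18) = -90)
G(d, O) = 3 - d
f(k) = 4*k² (f(k) = (2*k)² = 4*k²)
j = 29 (j = -1 + 2*15 = -1 + 30 = 29)
1/(j + f(G(s, 5))) = 1/(29 + 4*(3 - 1*(-90))²) = 1/(29 + 4*(3 + 90)²) = 1/(29 + 4*93²) = 1/(29 + 4*8649) = 1/(29 + 34596) = 1/34625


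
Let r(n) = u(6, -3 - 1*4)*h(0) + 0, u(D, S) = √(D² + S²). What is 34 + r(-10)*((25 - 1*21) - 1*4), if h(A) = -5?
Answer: 34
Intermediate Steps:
r(n) = -5*√85 (r(n) = √(6² + (-3 - 1*4)²)*(-5) + 0 = √(36 + (-3 - 4)²)*(-5) + 0 = √(36 + (-7)²)*(-5) + 0 = √(36 + 49)*(-5) + 0 = √85*(-5) + 0 = -5*√85 + 0 = -5*√85)
34 + r(-10)*((25 - 1*21) - 1*4) = 34 + (-5*√85)*((25 - 1*21) - 1*4) = 34 + (-5*√85)*((25 - 21) - 4) = 34 + (-5*√85)*(4 - 4) = 34 - 5*√85*0 = 34 + 0 = 34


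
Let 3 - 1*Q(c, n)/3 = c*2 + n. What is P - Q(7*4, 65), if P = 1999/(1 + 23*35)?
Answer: 287323/806 ≈ 356.48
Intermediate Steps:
Q(c, n) = 9 - 6*c - 3*n (Q(c, n) = 9 - 3*(c*2 + n) = 9 - 3*(2*c + n) = 9 - 3*(n + 2*c) = 9 + (-6*c - 3*n) = 9 - 6*c - 3*n)
P = 1999/806 (P = 1999/(1 + 805) = 1999/806 ≈ 2.4801)
P - Q(7*4, 65) = 1999/806 - (9 - 42*4 - 3*65) = 1999/806 - (9 - 6*28 - 195) = 1999/806 - (9 - 168 - 195) = 1999/806 - 1*(-354) = 1999/806 + 354 = 287323/806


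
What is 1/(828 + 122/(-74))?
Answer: 37/30575 ≈ 0.0012101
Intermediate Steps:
1/(828 + 122/(-74)) = 1/(828 + 122*(-1/74)) = 1/(828 - 61/37) = 1/(30575/37) = 37/30575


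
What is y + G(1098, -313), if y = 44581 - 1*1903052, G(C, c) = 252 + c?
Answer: -1858532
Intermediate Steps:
y = -1858471 (y = 44581 - 1903052 = -1858471)
y + G(1098, -313) = -1858471 + (252 - 313) = -1858471 - 61 = -1858532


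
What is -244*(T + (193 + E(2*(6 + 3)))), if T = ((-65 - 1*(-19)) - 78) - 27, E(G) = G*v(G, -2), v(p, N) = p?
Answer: -89304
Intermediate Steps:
E(G) = G² (E(G) = G*G = G²)
T = -151 (T = ((-65 + 19) - 78) - 27 = (-46 - 78) - 27 = -124 - 27 = -151)
-244*(T + (193 + E(2*(6 + 3)))) = -244*(-151 + (193 + (2*(6 + 3))²)) = -244*(-151 + (193 + (2*9)²)) = -244*(-151 + (193 + 18²)) = -244*(-151 + (193 + 324)) = -244*(-151 + 517) = -244*366 = -1*89304 = -89304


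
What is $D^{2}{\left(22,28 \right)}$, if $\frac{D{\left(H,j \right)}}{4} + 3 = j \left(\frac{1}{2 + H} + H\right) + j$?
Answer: $\frac{59382436}{9} \approx 6.598 \cdot 10^{6}$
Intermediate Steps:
$D{\left(H,j \right)} = -12 + 4 j + 4 j \left(H + \frac{1}{2 + H}\right)$ ($D{\left(H,j \right)} = -12 + 4 \left(j \left(\frac{1}{2 + H} + H\right) + j\right) = -12 + 4 \left(j \left(H + \frac{1}{2 + H}\right) + j\right) = -12 + 4 \left(j + j \left(H + \frac{1}{2 + H}\right)\right) = -12 + \left(4 j + 4 j \left(H + \frac{1}{2 + H}\right)\right) = -12 + 4 j + 4 j \left(H + \frac{1}{2 + H}\right)$)
$D^{2}{\left(22,28 \right)} = \left(\frac{4 \left(-6 - 66 + 3 \cdot 28 + 28 \cdot 22^{2} + 3 \cdot 22 \cdot 28\right)}{2 + 22}\right)^{2} = \left(\frac{4 \left(-6 - 66 + 84 + 28 \cdot 484 + 1848\right)}{24}\right)^{2} = \left(4 \cdot \frac{1}{24} \left(-6 - 66 + 84 + 13552 + 1848\right)\right)^{2} = \left(4 \cdot \frac{1}{24} \cdot 15412\right)^{2} = \left(\frac{7706}{3}\right)^{2} = \frac{59382436}{9}$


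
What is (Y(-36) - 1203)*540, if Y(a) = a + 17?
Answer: -659880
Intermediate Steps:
Y(a) = 17 + a
(Y(-36) - 1203)*540 = ((17 - 36) - 1203)*540 = (-19 - 1203)*540 = -1222*540 = -659880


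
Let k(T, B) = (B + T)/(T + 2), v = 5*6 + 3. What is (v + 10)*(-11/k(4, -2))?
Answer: -1419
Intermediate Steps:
v = 33 (v = 30 + 3 = 33)
k(T, B) = (B + T)/(2 + T)
(v + 10)*(-11/k(4, -2)) = (33 + 10)*(-11*(2 + 4)/(-2 + 4)) = 43*(-11/(2/6)) = 43*(-11/((1/6)*2)) = 43*(-11/1/3) = 43*(-11*3) = 43*(-33) = -1419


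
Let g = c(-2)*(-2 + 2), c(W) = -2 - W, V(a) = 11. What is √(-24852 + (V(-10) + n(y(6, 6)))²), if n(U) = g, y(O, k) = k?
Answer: I*√24731 ≈ 157.26*I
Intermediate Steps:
g = 0 (g = (-2 - 1*(-2))*(-2 + 2) = (-2 + 2)*0 = 0*0 = 0)
n(U) = 0
√(-24852 + (V(-10) + n(y(6, 6)))²) = √(-24852 + (11 + 0)²) = √(-24852 + 11²) = √(-24852 + 121) = √(-24731) = I*√24731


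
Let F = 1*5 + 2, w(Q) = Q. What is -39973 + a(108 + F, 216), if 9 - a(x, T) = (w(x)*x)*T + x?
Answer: -2896679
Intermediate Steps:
F = 7 (F = 5 + 2 = 7)
a(x, T) = 9 - x - T*x² (a(x, T) = 9 - ((x*x)*T + x) = 9 - (x²*T + x) = 9 - (T*x² + x) = 9 - (x + T*x²) = 9 + (-x - T*x²) = 9 - x - T*x²)
-39973 + a(108 + F, 216) = -39973 + (9 - (108 + 7) - 1*216*(108 + 7)²) = -39973 + (9 - 1*115 - 1*216*115²) = -39973 + (9 - 115 - 1*216*13225) = -39973 + (9 - 115 - 2856600) = -39973 - 2856706 = -2896679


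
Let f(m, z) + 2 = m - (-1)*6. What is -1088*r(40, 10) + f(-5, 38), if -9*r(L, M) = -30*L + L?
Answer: -1262089/9 ≈ -1.4023e+5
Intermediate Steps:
f(m, z) = 4 + m (f(m, z) = -2 + (m - (-1)*6) = -2 + (m - 1*(-6)) = -2 + (m + 6) = -2 + (6 + m) = 4 + m)
r(L, M) = 29*L/9 (r(L, M) = -(-30*L + L)/9 = -(-29)*L/9 = 29*L/9)
-1088*r(40, 10) + f(-5, 38) = -31552*40/9 + (4 - 5) = -1088*1160/9 - 1 = -1262080/9 - 1 = -1262089/9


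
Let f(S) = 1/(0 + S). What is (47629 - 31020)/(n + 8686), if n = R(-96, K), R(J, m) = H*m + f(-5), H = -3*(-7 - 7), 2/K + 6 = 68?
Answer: 2574395/1346509 ≈ 1.9119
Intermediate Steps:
f(S) = 1/S
K = 1/31 (K = 2/(-6 + 68) = 2/62 = 2*(1/62) = 1/31 ≈ 0.032258)
H = 42 (H = -3*(-14) = 42)
R(J, m) = -1/5 + 42*m (R(J, m) = 42*m + 1/(-5) = 42*m - 1/5 = -1/5 + 42*m)
n = 179/155 (n = -1/5 + 42*(1/31) = -1/5 + 42/31 = 179/155 ≈ 1.1548)
(47629 - 31020)/(n + 8686) = (47629 - 31020)/(179/155 + 8686) = 16609/(1346509/155) = 16609*(155/1346509) = 2574395/1346509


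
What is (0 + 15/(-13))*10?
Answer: -150/13 ≈ -11.538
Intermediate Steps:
(0 + 15/(-13))*10 = (0 + 15*(-1/13))*10 = (0 - 15/13)*10 = -15/13*10 = -150/13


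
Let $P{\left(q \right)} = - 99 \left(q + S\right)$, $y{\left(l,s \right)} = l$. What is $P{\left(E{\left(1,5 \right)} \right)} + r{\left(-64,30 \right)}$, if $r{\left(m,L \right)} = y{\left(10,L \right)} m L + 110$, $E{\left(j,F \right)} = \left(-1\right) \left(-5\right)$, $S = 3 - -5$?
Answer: $-20377$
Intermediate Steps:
$S = 8$ ($S = 3 + 5 = 8$)
$E{\left(j,F \right)} = 5$
$P{\left(q \right)} = -792 - 99 q$ ($P{\left(q \right)} = - 99 \left(q + 8\right) = - 99 \left(8 + q\right) = -792 - 99 q$)
$r{\left(m,L \right)} = 110 + 10 L m$ ($r{\left(m,L \right)} = 10 m L + 110 = 10 L m + 110 = 110 + 10 L m$)
$P{\left(E{\left(1,5 \right)} \right)} + r{\left(-64,30 \right)} = \left(-792 - 495\right) + \left(110 + 10 \cdot 30 \left(-64\right)\right) = \left(-792 - 495\right) + \left(110 - 19200\right) = -1287 - 19090 = -20377$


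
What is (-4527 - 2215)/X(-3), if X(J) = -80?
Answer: 3371/40 ≈ 84.275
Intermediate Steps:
(-4527 - 2215)/X(-3) = (-4527 - 2215)/(-80) = -6742*(-1/80) = 3371/40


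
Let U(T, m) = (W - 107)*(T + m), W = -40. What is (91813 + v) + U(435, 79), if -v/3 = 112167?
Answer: -320246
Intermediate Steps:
U(T, m) = -147*T - 147*m (U(T, m) = (-40 - 107)*(T + m) = -147*(T + m) = -147*T - 147*m)
v = -336501 (v = -3*112167 = -336501)
(91813 + v) + U(435, 79) = (91813 - 336501) + (-147*435 - 147*79) = -244688 + (-63945 - 11613) = -244688 - 75558 = -320246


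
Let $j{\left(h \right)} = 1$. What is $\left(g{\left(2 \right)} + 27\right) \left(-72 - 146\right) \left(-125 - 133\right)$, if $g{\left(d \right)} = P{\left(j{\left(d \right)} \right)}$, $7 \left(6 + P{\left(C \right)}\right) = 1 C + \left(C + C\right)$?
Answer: $\frac{8436600}{7} \approx 1.2052 \cdot 10^{6}$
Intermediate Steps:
$P{\left(C \right)} = -6 + \frac{3 C}{7}$ ($P{\left(C \right)} = -6 + \frac{1 C + \left(C + C\right)}{7} = -6 + \frac{C + 2 C}{7} = -6 + \frac{3 C}{7}$)
$g{\left(d \right)} = - \frac{39}{7}$ ($g{\left(d \right)} = -6 + \frac{3}{7} \cdot 1 = -6 + \frac{3}{7} = - \frac{39}{7}$)
$\left(g{\left(2 \right)} + 27\right) \left(-72 - 146\right) \left(-125 - 133\right) = \left(- \frac{39}{7} + 27\right) \left(-72 - 146\right) \left(-125 - 133\right) = \frac{150}{7} \left(-218\right) \left(-258\right) = \left(- \frac{32700}{7}\right) \left(-258\right) = \frac{8436600}{7}$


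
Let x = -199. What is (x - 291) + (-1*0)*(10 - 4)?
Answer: -490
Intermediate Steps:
(x - 291) + (-1*0)*(10 - 4) = (-199 - 291) + (-1*0)*(10 - 4) = -490 + 0*6 = -490 + 0 = -490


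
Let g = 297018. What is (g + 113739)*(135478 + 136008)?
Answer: 111514774902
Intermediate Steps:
(g + 113739)*(135478 + 136008) = (297018 + 113739)*(135478 + 136008) = 410757*271486 = 111514774902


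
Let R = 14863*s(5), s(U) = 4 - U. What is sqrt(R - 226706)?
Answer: 3*I*sqrt(26841) ≈ 491.5*I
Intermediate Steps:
R = -14863 (R = 14863*(4 - 1*5) = 14863*(4 - 5) = 14863*(-1) = -14863)
sqrt(R - 226706) = sqrt(-14863 - 226706) = sqrt(-241569) = 3*I*sqrt(26841)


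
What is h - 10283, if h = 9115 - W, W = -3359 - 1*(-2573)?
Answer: -382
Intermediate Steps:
W = -786 (W = -3359 + 2573 = -786)
h = 9901 (h = 9115 - 1*(-786) = 9115 + 786 = 9901)
h - 10283 = 9901 - 10283 = -382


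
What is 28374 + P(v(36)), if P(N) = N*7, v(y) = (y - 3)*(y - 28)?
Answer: 30222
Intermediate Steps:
v(y) = (-28 + y)*(-3 + y) (v(y) = (-3 + y)*(-28 + y) = (-28 + y)*(-3 + y))
P(N) = 7*N
28374 + P(v(36)) = 28374 + 7*(84 + 36² - 31*36) = 28374 + 7*(84 + 1296 - 1116) = 28374 + 7*264 = 28374 + 1848 = 30222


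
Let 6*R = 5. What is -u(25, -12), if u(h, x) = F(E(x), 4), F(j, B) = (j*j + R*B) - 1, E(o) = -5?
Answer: -82/3 ≈ -27.333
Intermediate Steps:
R = ⅚ (R = (⅙)*5 = ⅚ ≈ 0.83333)
F(j, B) = -1 + j² + 5*B/6 (F(j, B) = (j*j + 5*B/6) - 1 = (j² + 5*B/6) - 1 = -1 + j² + 5*B/6)
u(h, x) = 82/3 (u(h, x) = -1 + (-5)² + (⅚)*4 = -1 + 25 + 10/3 = 82/3)
-u(25, -12) = -1*82/3 = -82/3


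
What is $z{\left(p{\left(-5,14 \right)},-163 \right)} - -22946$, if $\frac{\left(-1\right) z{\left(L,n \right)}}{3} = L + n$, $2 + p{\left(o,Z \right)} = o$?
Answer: $23456$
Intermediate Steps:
$p{\left(o,Z \right)} = -2 + o$
$z{\left(L,n \right)} = - 3 L - 3 n$ ($z{\left(L,n \right)} = - 3 \left(L + n\right) = - 3 L - 3 n$)
$z{\left(p{\left(-5,14 \right)},-163 \right)} - -22946 = \left(- 3 \left(-2 - 5\right) - -489\right) - -22946 = \left(\left(-3\right) \left(-7\right) + 489\right) + 22946 = \left(21 + 489\right) + 22946 = 510 + 22946 = 23456$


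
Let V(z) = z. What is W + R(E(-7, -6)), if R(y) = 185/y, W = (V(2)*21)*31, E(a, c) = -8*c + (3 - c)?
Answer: 74399/57 ≈ 1305.2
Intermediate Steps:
E(a, c) = 3 - 9*c
W = 1302 (W = (2*21)*31 = 42*31 = 1302)
W + R(E(-7, -6)) = 1302 + 185/(3 - 9*(-6)) = 1302 + 185/(3 + 54) = 1302 + 185/57 = 74399/57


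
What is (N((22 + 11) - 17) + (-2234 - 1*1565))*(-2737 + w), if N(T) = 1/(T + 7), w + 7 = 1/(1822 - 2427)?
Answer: 145054732496/13915 ≈ 1.0424e+7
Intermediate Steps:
w = -4236/605 (w = -7 + 1/(1822 - 2427) = -7 + 1/(-605) = -7 - 1/605 = -4236/605 ≈ -7.0017)
N(T) = 1/(7 + T)
(N((22 + 11) - 17) + (-2234 - 1*1565))*(-2737 + w) = (1/(7 + ((22 + 11) - 17)) + (-2234 - 1*1565))*(-2737 - 4236/605) = (1/(7 + (33 - 17)) + (-2234 - 1565))*(-1660121/605) = (1/(7 + 16) - 3799)*(-1660121/605) = (1/23 - 3799)*(-1660121/605) = -87376/23*(-1660121/605) = 145054732496/13915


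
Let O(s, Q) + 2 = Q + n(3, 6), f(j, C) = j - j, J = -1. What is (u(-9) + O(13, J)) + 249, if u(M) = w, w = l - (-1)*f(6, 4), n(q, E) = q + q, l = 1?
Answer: 253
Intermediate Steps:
f(j, C) = 0
n(q, E) = 2*q
w = 1 (w = 1 - (-1)*0 = 1 - 1*0 = 1 + 0 = 1)
u(M) = 1
O(s, Q) = 4 + Q (O(s, Q) = -2 + (Q + 2*3) = -2 + (Q + 6) = -2 + (6 + Q) = 4 + Q)
(u(-9) + O(13, J)) + 249 = (1 + (4 - 1)) + 249 = (1 + 3) + 249 = 4 + 249 = 253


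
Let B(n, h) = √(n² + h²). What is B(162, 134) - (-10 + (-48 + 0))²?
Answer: -3364 + 10*√442 ≈ -3153.8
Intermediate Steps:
B(n, h) = √(h² + n²)
B(162, 134) - (-10 + (-48 + 0))² = √(134² + 162²) - (-10 + (-48 + 0))² = √(17956 + 26244) - (-10 - 48)² = √44200 - 1*(-58)² = 10*√442 - 1*3364 = 10*√442 - 3364 = -3364 + 10*√442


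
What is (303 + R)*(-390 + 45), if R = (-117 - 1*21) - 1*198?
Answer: 11385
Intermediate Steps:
R = -336 (R = (-117 - 21) - 198 = -138 - 198 = -336)
(303 + R)*(-390 + 45) = (303 - 336)*(-390 + 45) = -33*(-345) = 11385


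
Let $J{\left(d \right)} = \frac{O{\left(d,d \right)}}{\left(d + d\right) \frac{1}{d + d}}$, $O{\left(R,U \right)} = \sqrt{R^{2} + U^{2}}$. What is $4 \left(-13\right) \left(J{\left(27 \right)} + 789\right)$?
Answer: $-41028 - 1404 \sqrt{2} \approx -43014.0$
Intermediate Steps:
$J{\left(d \right)} = \sqrt{2} \sqrt{d^{2}}$ ($J{\left(d \right)} = \frac{\sqrt{d^{2} + d^{2}}}{\left(d + d\right) \frac{1}{d + d}} = \frac{\sqrt{2 d^{2}}}{2 d \frac{1}{2 d}} = \frac{\sqrt{2} \sqrt{d^{2}}}{2 d \frac{1}{2 d}} = \frac{\sqrt{2} \sqrt{d^{2}}}{1} = \sqrt{2} \sqrt{d^{2}} \cdot 1 = \sqrt{2} \sqrt{d^{2}}$)
$4 \left(-13\right) \left(J{\left(27 \right)} + 789\right) = 4 \left(-13\right) \left(\sqrt{2} \sqrt{27^{2}} + 789\right) = - 52 \left(\sqrt{2} \sqrt{729} + 789\right) = - 52 \left(\sqrt{2} \cdot 27 + 789\right) = - 52 \left(27 \sqrt{2} + 789\right) = - 52 \left(789 + 27 \sqrt{2}\right) = -41028 - 1404 \sqrt{2}$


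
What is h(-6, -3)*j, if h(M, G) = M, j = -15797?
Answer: 94782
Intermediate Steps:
h(-6, -3)*j = -6*(-15797) = 94782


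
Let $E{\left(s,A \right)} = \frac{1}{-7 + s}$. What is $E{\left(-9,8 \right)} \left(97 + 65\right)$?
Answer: $- \frac{81}{8} \approx -10.125$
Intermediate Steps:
$E{\left(-9,8 \right)} \left(97 + 65\right) = \frac{97 + 65}{-7 - 9} = \frac{1}{-16} \cdot 162 = \left(- \frac{1}{16}\right) 162 = - \frac{81}{8}$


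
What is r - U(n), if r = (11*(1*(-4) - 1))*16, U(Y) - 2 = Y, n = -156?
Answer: -726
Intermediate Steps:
U(Y) = 2 + Y
r = -880 (r = (11*(-4 - 1))*16 = (11*(-5))*16 = -55*16 = -880)
r - U(n) = -880 - (2 - 156) = -880 - 1*(-154) = -880 + 154 = -726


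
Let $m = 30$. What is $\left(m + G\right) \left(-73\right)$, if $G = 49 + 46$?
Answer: $-9125$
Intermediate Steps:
$G = 95$
$\left(m + G\right) \left(-73\right) = \left(30 + 95\right) \left(-73\right) = 125 \left(-73\right) = -9125$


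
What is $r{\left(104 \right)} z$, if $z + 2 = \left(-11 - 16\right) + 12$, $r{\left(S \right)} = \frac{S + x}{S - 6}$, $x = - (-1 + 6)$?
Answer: $- \frac{1683}{98} \approx -17.173$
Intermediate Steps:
$x = -5$ ($x = \left(-1\right) 5 = -5$)
$r{\left(S \right)} = \frac{-5 + S}{-6 + S}$ ($r{\left(S \right)} = \frac{S - 5}{S - 6} = \frac{-5 + S}{-6 + S}$)
$z = -17$ ($z = -2 + \left(\left(-11 - 16\right) + 12\right) = -2 + \left(-27 + 12\right) = -2 - 15 = -17$)
$r{\left(104 \right)} z = \frac{-5 + 104}{-6 + 104} \left(-17\right) = \frac{1}{98} \cdot 99 \left(-17\right) = \frac{99}{98} \left(-17\right) = - \frac{1683}{98}$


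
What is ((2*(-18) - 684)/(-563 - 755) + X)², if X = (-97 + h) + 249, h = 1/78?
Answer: 61494501636649/2642165604 ≈ 23274.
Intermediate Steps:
h = 1/78 ≈ 0.012821
X = 11857/78 (X = (-97 + 1/78) + 249 = -7565/78 + 249 = 11857/78 ≈ 152.01)
((2*(-18) - 684)/(-563 - 755) + X)² = ((2*(-18) - 684)/(-563 - 755) + 11857/78)² = ((-36 - 684)/(-1318) + 11857/78)² = (-720*(-1/1318) + 11857/78)² = (360/659 + 11857/78)² = (7841843/51402)² = 61494501636649/2642165604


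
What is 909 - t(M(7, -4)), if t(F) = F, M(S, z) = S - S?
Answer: 909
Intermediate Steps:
M(S, z) = 0
909 - t(M(7, -4)) = 909 - 1*0 = 909 + 0 = 909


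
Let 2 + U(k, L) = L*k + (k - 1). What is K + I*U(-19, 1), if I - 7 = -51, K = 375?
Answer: 2179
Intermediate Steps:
I = -44 (I = 7 - 51 = -44)
U(k, L) = -3 + k + L*k (U(k, L) = -2 + (L*k + (k - 1)) = -2 + (L*k + (-1 + k)) = -2 + (-1 + k + L*k) = -3 + k + L*k)
K + I*U(-19, 1) = 375 - 44*(-3 - 19 + 1*(-19)) = 375 - 44*(-3 - 19 - 19) = 375 - 44*(-41) = 375 + 1804 = 2179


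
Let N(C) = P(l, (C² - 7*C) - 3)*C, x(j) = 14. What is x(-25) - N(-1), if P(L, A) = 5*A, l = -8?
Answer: 39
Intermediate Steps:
N(C) = C*(-15 - 35*C + 5*C²) (N(C) = (5*((C² - 7*C) - 3))*C = (5*(-3 + C² - 7*C))*C = (-15 - 35*C + 5*C²)*C = C*(-15 - 35*C + 5*C²))
x(-25) - N(-1) = 14 - 5*(-1)*(-3 + (-1)² - 7*(-1)) = 14 - 5*(-1)*(-3 + 1 + 7) = 14 - 5*(-1)*5 = 14 - 1*(-25) = 14 + 25 = 39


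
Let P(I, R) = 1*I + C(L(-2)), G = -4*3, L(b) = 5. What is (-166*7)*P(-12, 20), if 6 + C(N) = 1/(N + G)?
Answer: 21082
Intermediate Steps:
G = -12
C(N) = -6 + 1/(-12 + N) (C(N) = -6 + 1/(N - 12) = -6 + 1/(-12 + N))
P(I, R) = -43/7 + I (P(I, R) = 1*I + (73 - 6*5)/(-12 + 5) = I + (73 - 30)/(-7) = I - 1/7*43 = I - 43/7 = -43/7 + I)
(-166*7)*P(-12, 20) = (-166*7)*(-43/7 - 12) = -1162*(-127/7) = 21082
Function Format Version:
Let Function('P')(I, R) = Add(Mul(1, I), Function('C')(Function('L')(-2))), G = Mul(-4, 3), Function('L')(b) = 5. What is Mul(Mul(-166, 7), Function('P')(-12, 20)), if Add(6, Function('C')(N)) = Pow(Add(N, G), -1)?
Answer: 21082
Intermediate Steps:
G = -12
Function('C')(N) = Add(-6, Pow(Add(-12, N), -1)) (Function('C')(N) = Add(-6, Pow(Add(N, -12), -1)) = Add(-6, Pow(Add(-12, N), -1)))
Function('P')(I, R) = Add(Rational(-43, 7), I) (Function('P')(I, R) = Add(Mul(1, I), Mul(Pow(Add(-12, 5), -1), Add(73, Mul(-6, 5)))) = Add(I, Mul(Pow(-7, -1), Add(73, -30))) = Add(I, Mul(Rational(-1, 7), 43)) = Add(I, Rational(-43, 7)) = Add(Rational(-43, 7), I))
Mul(Mul(-166, 7), Function('P')(-12, 20)) = Mul(Mul(-166, 7), Add(Rational(-43, 7), -12)) = Mul(-1162, Rational(-127, 7)) = 21082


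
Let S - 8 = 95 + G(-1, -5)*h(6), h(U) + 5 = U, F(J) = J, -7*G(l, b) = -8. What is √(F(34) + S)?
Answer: √6769/7 ≈ 11.753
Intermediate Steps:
G(l, b) = 8/7 (G(l, b) = -⅐*(-8) = 8/7)
h(U) = -5 + U
S = 729/7 (S = 8 + (95 + 8*(-5 + 6)/7) = 8 + (95 + (8/7)*1) = 8 + (95 + 8/7) = 8 + 673/7 = 729/7 ≈ 104.14)
√(F(34) + S) = √(34 + 729/7) = √(967/7) = √6769/7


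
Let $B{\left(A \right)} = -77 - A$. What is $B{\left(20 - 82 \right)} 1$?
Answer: $-15$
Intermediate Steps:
$B{\left(20 - 82 \right)} 1 = \left(-77 - \left(20 - 82\right)\right) 1 = \left(-77 - -62\right) 1 = \left(-77 + 62\right) 1 = \left(-15\right) 1 = -15$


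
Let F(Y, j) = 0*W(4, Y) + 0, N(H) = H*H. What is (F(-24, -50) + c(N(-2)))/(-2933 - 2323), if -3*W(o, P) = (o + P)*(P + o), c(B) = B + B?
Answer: -1/657 ≈ -0.0015221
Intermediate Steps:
N(H) = H**2
c(B) = 2*B
W(o, P) = -(P + o)**2/3 (W(o, P) = -(o + P)*(P + o)/3 = -(P + o)*(P + o)/3 = -(P + o)**2/3)
F(Y, j) = 0 (F(Y, j) = 0*(-(Y + 4)**2/3) + 0 = 0*(-(4 + Y)**2/3) + 0 = 0 + 0 = 0)
(F(-24, -50) + c(N(-2)))/(-2933 - 2323) = (0 + 2*(-2)**2)/(-2933 - 2323) = (0 + 2*4)/(-5256) = (0 + 8)*(-1/5256) = 8*(-1/5256) = -1/657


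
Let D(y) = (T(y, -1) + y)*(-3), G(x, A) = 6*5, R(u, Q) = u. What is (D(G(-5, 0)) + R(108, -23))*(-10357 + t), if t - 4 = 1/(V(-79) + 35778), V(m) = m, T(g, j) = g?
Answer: 26610605712/35699 ≈ 7.4542e+5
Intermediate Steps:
G(x, A) = 30
D(y) = -6*y (D(y) = (y + y)*(-3) = (2*y)*(-3) = -6*y)
t = 142797/35699 (t = 4 + 1/(-79 + 35778) = 4 + 1/35699 = 142797/35699 ≈ 4.0000)
(D(G(-5, 0)) + R(108, -23))*(-10357 + t) = (-6*30 + 108)*(-10357 + 142797/35699) = (-180 + 108)*(-369591746/35699) = -72*(-369591746/35699) = 26610605712/35699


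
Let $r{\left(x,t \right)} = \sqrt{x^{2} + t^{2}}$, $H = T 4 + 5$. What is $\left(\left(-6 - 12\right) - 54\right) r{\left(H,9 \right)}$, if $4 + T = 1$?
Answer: $- 72 \sqrt{130} \approx -820.93$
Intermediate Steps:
$T = -3$ ($T = -4 + 1 = -3$)
$H = -7$ ($H = \left(-3\right) 4 + 5 = -12 + 5 = -7$)
$r{\left(x,t \right)} = \sqrt{t^{2} + x^{2}}$
$\left(\left(-6 - 12\right) - 54\right) r{\left(H,9 \right)} = \left(\left(-6 - 12\right) - 54\right) \sqrt{9^{2} + \left(-7\right)^{2}} = \left(\left(-6 - 12\right) - 54\right) \sqrt{81 + 49} = \left(-18 - 54\right) \sqrt{130} = - 72 \sqrt{130}$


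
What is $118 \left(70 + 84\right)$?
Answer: $18172$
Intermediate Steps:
$118 \left(70 + 84\right) = 118 \cdot 154 = 18172$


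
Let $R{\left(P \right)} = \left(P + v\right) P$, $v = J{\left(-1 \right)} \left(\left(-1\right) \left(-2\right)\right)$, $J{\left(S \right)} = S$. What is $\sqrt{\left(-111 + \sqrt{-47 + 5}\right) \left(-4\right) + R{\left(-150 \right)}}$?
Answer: $2 \sqrt{5811 - i \sqrt{42}} \approx 152.46 - 0.085016 i$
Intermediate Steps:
$v = -2$ ($v = - \left(-1\right) \left(-2\right) = \left(-1\right) 2 = -2$)
$R{\left(P \right)} = P \left(-2 + P\right)$ ($R{\left(P \right)} = \left(P - 2\right) P = \left(-2 + P\right) P = P \left(-2 + P\right)$)
$\sqrt{\left(-111 + \sqrt{-47 + 5}\right) \left(-4\right) + R{\left(-150 \right)}} = \sqrt{\left(-111 + \sqrt{-47 + 5}\right) \left(-4\right) - 150 \left(-2 - 150\right)} = \sqrt{\left(-111 + \sqrt{-42}\right) \left(-4\right) - -22800} = \sqrt{\left(-111 + i \sqrt{42}\right) \left(-4\right) + 22800} = \sqrt{\left(444 - 4 i \sqrt{42}\right) + 22800} = \sqrt{23244 - 4 i \sqrt{42}}$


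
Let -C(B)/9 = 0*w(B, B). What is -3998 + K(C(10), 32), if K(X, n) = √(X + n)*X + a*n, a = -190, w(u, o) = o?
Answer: -10078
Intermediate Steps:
C(B) = 0 (C(B) = -0*B = -9*0 = 0)
K(X, n) = -190*n + X*√(X + n) (K(X, n) = √(X + n)*X - 190*n = X*√(X + n) - 190*n = -190*n + X*√(X + n))
-3998 + K(C(10), 32) = -3998 + (-190*32 + 0*√(0 + 32)) = -3998 + (-6080 + 0*√32) = -3998 + (-6080 + 0*(4*√2)) = -3998 + (-6080 + 0) = -3998 - 6080 = -10078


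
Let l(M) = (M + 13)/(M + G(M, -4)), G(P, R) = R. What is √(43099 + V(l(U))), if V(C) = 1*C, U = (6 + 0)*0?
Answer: √172383/2 ≈ 207.60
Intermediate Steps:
U = 0 (U = 6*0 = 0)
l(M) = (13 + M)/(-4 + M) (l(M) = (M + 13)/(M - 4) = (13 + M)/(-4 + M))
V(C) = C
√(43099 + V(l(U))) = √(43099 + (13 + 0)/(-4 + 0)) = √(43099 + 13/(-4)) = √(43099 - ¼*13) = √(43099 - 13/4) = √(172383/4) = √172383/2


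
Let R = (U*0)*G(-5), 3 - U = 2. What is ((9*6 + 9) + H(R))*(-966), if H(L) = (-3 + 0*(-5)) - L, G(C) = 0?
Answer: -57960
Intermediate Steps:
U = 1 (U = 3 - 1*2 = 3 - 2 = 1)
R = 0 (R = (1*0)*0 = 0*0 = 0)
H(L) = -3 - L (H(L) = (-3 + 0) - L = -3 - L)
((9*6 + 9) + H(R))*(-966) = ((9*6 + 9) + (-3 - 1*0))*(-966) = ((54 + 9) + (-3 + 0))*(-966) = (63 - 3)*(-966) = 60*(-966) = -57960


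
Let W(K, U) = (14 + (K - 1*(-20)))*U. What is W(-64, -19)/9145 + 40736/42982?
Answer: 39703046/39307039 ≈ 1.0101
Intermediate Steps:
W(K, U) = U*(34 + K) (W(K, U) = (14 + (K + 20))*U = (14 + (20 + K))*U = (34 + K)*U = U*(34 + K))
W(-64, -19)/9145 + 40736/42982 = -19*(34 - 64)/9145 + 40736/42982 = -19*(-30)*(1/9145) + 40736*(1/42982) = 570*(1/9145) + 20368/21491 = 114/1829 + 20368/21491 = 39703046/39307039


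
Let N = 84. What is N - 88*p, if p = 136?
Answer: -11884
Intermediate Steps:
N - 88*p = 84 - 88*136 = 84 - 11968 = -11884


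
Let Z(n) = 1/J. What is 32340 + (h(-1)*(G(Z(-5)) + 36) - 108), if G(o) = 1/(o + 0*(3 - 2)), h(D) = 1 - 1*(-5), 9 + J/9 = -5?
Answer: 31692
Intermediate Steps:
J = -126 (J = -81 + 9*(-5) = -81 - 45 = -126)
Z(n) = -1/126 (Z(n) = 1/(-126) = -1/126)
h(D) = 6 (h(D) = 1 + 5 = 6)
G(o) = 1/o (G(o) = 1/(o + 0*1) = 1/(o + 0) = 1/o)
32340 + (h(-1)*(G(Z(-5)) + 36) - 108) = 32340 + (6*(1/(-1/126) + 36) - 108) = 32340 + (6*(-126 + 36) - 108) = 32340 + (6*(-90) - 108) = 32340 + (-540 - 108) = 32340 - 648 = 31692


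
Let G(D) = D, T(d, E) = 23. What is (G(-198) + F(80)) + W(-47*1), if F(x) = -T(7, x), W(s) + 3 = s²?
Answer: 1985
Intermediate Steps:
W(s) = -3 + s²
F(x) = -23 (F(x) = -1*23 = -23)
(G(-198) + F(80)) + W(-47*1) = (-198 - 23) + (-3 + (-47*1)²) = -221 + (-3 + (-47)²) = -221 + (-3 + 2209) = -221 + 2206 = 1985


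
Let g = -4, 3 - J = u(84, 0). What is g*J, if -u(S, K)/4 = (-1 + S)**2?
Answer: -110236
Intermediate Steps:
u(S, K) = -4*(-1 + S)**2
J = 27559 (J = 3 - (-4)*(-1 + 84)**2 = 3 - (-4)*83**2 = 3 - (-4)*6889 = 3 - 1*(-27556) = 3 + 27556 = 27559)
g*J = -4*27559 = -110236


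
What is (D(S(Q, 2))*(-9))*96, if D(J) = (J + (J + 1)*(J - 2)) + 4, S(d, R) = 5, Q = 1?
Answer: -23328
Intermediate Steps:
D(J) = 4 + J + (1 + J)*(-2 + J) (D(J) = (J + (1 + J)*(-2 + J)) + 4 = 4 + J + (1 + J)*(-2 + J))
(D(S(Q, 2))*(-9))*96 = ((2 + 5**2)*(-9))*96 = ((2 + 25)*(-9))*96 = (27*(-9))*96 = -243*96 = -23328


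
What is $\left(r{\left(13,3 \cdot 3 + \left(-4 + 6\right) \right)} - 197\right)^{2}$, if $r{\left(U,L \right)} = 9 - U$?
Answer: $40401$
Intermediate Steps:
$\left(r{\left(13,3 \cdot 3 + \left(-4 + 6\right) \right)} - 197\right)^{2} = \left(\left(9 - 13\right) - 197\right)^{2} = \left(-4 - 197\right)^{2} = \left(-201\right)^{2} = 40401$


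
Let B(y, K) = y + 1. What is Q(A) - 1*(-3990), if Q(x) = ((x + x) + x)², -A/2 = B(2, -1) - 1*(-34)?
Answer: 53274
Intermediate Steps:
B(y, K) = 1 + y
A = -74 (A = -2*((1 + 2) - 1*(-34)) = -2*(3 + 34) = -2*37 = -74)
Q(x) = 9*x² (Q(x) = (2*x + x)² = (3*x)² = 9*x²)
Q(A) - 1*(-3990) = 9*(-74)² - 1*(-3990) = 9*5476 + 3990 = 49284 + 3990 = 53274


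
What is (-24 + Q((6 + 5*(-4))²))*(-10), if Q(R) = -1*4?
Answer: 280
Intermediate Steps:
Q(R) = -4
(-24 + Q((6 + 5*(-4))²))*(-10) = (-24 - 4)*(-10) = -28*(-10) = 280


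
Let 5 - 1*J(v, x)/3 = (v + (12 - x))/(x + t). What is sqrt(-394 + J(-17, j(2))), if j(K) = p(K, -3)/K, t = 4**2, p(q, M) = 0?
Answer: I*sqrt(6049)/4 ≈ 19.444*I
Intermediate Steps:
t = 16
j(K) = 0 (j(K) = 0/K = 0)
J(v, x) = 15 - 3*(12 + v - x)/(16 + x) (J(v, x) = 15 - 3*(v + (12 - x))/(x + 16) = 15 - 3*(12 + v - x)/(16 + x))
sqrt(-394 + J(-17, j(2))) = sqrt(-394 + 3*(68 - 1*(-17) + 6*0)/(16 + 0)) = sqrt(-394 + 3*(68 + 17 + 0)/16) = sqrt(-394 + 3*(1/16)*85) = sqrt(-394 + 255/16) = sqrt(-6049/16) = I*sqrt(6049)/4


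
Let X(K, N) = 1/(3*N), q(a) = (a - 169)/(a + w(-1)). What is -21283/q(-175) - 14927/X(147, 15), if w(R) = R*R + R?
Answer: -234794485/344 ≈ -6.8254e+5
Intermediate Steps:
w(R) = R + R² (w(R) = R² + R = R + R²)
q(a) = (-169 + a)/a (q(a) = (a - 169)/(a - (1 - 1)) = (-169 + a)/(a - 1*0) = (-169 + a)/(a + 0) = (-169 + a)/a)
X(K, N) = 1/(3*N)
-21283/q(-175) - 14927/X(147, 15) = -21283*(-175/(-169 - 175)) - 14927/((⅓)/15) = -21283/((-1/175*(-344))) - 14927/((⅓)*(1/15)) = -21283/344/175 - 14927/1/45 = -21283*175/344 - 14927*45 = -3724525/344 - 671715 = -234794485/344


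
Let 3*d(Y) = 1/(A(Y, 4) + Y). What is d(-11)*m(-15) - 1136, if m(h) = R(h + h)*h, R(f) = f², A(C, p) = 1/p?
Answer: -30848/43 ≈ -717.40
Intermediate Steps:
d(Y) = 1/(3*(¼ + Y)) (d(Y) = 1/(3*(1/4 + Y)) = 1/(3*(¼ + Y)))
m(h) = 4*h³ (m(h) = (h + h)²*h = (2*h)²*h = (4*h²)*h = 4*h³)
d(-11)*m(-15) - 1136 = (4/(3*(1 + 4*(-11))))*(4*(-15)³) - 1136 = (4/(3*(1 - 44)))*(4*(-3375)) - 1136 = ((4/3)/(-43))*(-13500) - 1136 = ((4/3)*(-1/43))*(-13500) - 1136 = -4/129*(-13500) - 1136 = 18000/43 - 1136 = -30848/43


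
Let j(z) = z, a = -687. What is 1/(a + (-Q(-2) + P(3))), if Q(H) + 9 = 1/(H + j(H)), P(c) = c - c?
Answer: -4/2711 ≈ -0.0014755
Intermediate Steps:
P(c) = 0
Q(H) = -9 + 1/(2*H) (Q(H) = -9 + 1/(H + H) = -9 + 1/(2*H))
1/(a + (-Q(-2) + P(3))) = 1/(-687 + (-(-9 + (½)/(-2)) + 0)) = 1/(-687 + (-(-9 + (½)*(-½)) + 0)) = 1/(-687 + (-(-9 - ¼) + 0)) = 1/(-687 + (-1*(-37/4) + 0)) = 1/(-687 + (37/4 + 0)) = 1/(-687 + 37/4) = 1/(-2711/4) = -4/2711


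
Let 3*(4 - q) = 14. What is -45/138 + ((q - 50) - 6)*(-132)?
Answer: 344065/46 ≈ 7479.7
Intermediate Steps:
q = -2/3 (q = 4 - 1/3*14 = 4 - 14/3 = -2/3 ≈ -0.66667)
-45/138 + ((q - 50) - 6)*(-132) = -45/138 + ((-2/3 - 50) - 6)*(-132) = -45*1/138 + (-152/3 - 6)*(-132) = -15/46 - 170/3*(-132) = -15/46 + 7480 = 344065/46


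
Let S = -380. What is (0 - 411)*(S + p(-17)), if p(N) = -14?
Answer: 161934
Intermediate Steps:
(0 - 411)*(S + p(-17)) = (0 - 411)*(-380 - 14) = -411*(-394) = 161934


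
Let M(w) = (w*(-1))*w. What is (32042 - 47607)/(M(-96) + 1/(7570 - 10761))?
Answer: 49667915/29408257 ≈ 1.6889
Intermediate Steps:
M(w) = -w**2 (M(w) = (-w)*w = -w**2)
(32042 - 47607)/(M(-96) + 1/(7570 - 10761)) = (32042 - 47607)/(-1*(-96)**2 + 1/(7570 - 10761)) = -15565/(-1*9216 + 1/(-3191)) = -15565/(-9216 - 1/3191) = -15565/(-29408257/3191) = -15565*(-3191/29408257) = 49667915/29408257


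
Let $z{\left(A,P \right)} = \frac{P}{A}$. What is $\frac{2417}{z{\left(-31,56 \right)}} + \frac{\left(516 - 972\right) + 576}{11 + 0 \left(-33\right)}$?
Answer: $- \frac{817477}{616} \approx -1327.1$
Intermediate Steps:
$\frac{2417}{z{\left(-31,56 \right)}} + \frac{\left(516 - 972\right) + 576}{11 + 0 \left(-33\right)} = \frac{2417}{56 \frac{1}{-31}} + \frac{\left(516 - 972\right) + 576}{11 + 0 \left(-33\right)} = \frac{2417}{56 \left(- \frac{1}{31}\right)} + \frac{-456 + 576}{11 + 0} = \frac{2417}{- \frac{56}{31}} + \frac{120}{11} = 2417 \left(- \frac{31}{56}\right) + 120 \cdot \frac{1}{11} = - \frac{74927}{56} + \frac{120}{11} = - \frac{817477}{616}$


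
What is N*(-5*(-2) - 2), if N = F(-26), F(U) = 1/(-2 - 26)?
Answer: -2/7 ≈ -0.28571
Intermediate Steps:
F(U) = -1/28 (F(U) = 1/(-28) = -1/28)
N = -1/28 ≈ -0.035714
N*(-5*(-2) - 2) = -(-5*(-2) - 2)/28 = -(10 - 2)/28 = -1/28*8 = -2/7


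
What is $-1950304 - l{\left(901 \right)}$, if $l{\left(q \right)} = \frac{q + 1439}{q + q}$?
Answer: $- \frac{1757225074}{901} \approx -1.9503 \cdot 10^{6}$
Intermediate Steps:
$l{\left(q \right)} = \frac{1439 + q}{2 q}$
$-1950304 - l{\left(901 \right)} = -1950304 - \frac{1439 + 901}{2 \cdot 901} = -1950304 - \frac{1}{2} \cdot \frac{1}{901} \cdot 2340 = -1950304 - \frac{1170}{901} = - \frac{1757225074}{901}$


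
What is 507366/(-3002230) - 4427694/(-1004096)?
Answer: 3195877896621/753631783520 ≈ 4.2406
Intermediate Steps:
507366/(-3002230) - 4427694/(-1004096) = 507366*(-1/3002230) - 4427694*(-1/1004096) = -253683/1501115 + 2213847/502048 = 3195877896621/753631783520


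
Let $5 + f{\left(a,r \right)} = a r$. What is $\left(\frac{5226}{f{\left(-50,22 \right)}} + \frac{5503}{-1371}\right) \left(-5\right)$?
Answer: $\frac{1018897}{23307} \approx 43.716$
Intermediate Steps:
$f{\left(a,r \right)} = -5 + a r$
$\left(\frac{5226}{f{\left(-50,22 \right)}} + \frac{5503}{-1371}\right) \left(-5\right) = \left(\frac{5226}{-5 - 1100} + \frac{5503}{-1371}\right) \left(-5\right) = \left(\frac{5226}{-5 - 1100} + 5503 \left(- \frac{1}{1371}\right)\right) \left(-5\right) = \left(\frac{5226}{-1105} - \frac{5503}{1371}\right) \left(-5\right) = \left(5226 \left(- \frac{1}{1105}\right) - \frac{5503}{1371}\right) \left(-5\right) = \left(- \frac{402}{85} - \frac{5503}{1371}\right) \left(-5\right) = \left(- \frac{1018897}{116535}\right) \left(-5\right) = \frac{1018897}{23307}$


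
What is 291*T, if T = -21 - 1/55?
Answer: -336396/55 ≈ -6116.3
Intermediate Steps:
T = -1156/55 (T = -21 - 1*1/55 = -21 - 1/55 = -1156/55 ≈ -21.018)
291*T = 291*(-1156/55) = -336396/55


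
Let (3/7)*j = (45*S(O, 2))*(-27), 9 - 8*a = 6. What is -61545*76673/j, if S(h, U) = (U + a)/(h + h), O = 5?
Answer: 25167145520/3591 ≈ 7.0084e+6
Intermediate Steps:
a = 3/8 (a = 9/8 - ⅛*6 = 9/8 - ¾ = 3/8 ≈ 0.37500)
S(h, U) = (3/8 + U)/(2*h) (S(h, U) = (U + 3/8)/(h + h) = (3/8 + U)/((2*h)) = (3/8 + U)*(1/(2*h)) = (3/8 + U)/(2*h))
j = -10773/16 (j = 7*((45*((1/16)*(3 + 8*2)/5))*(-27))/3 = 7*((45*((1/16)*(⅕)*(3 + 16)))*(-27))/3 = 7*((45*((1/16)*(⅕)*19))*(-27))/3 = 7*((45*(19/80))*(-27))/3 = 7*((171/16)*(-27))/3 = (7/3)*(-4617/16) = -10773/16 ≈ -673.31)
-61545*76673/j = -61545/((-10773/16/76673)) = -61545/((-10773/16*1/76673)) = -61545/(-10773/1226768) = -61545*(-1226768/10773) = 25167145520/3591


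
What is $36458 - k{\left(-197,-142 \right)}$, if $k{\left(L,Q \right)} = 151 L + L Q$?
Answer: $38231$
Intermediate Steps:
$36458 - k{\left(-197,-142 \right)} = 36458 - - 197 \left(151 - 142\right) = 36458 - \left(-197\right) 9 = 36458 - -1773 = 36458 + 1773 = 38231$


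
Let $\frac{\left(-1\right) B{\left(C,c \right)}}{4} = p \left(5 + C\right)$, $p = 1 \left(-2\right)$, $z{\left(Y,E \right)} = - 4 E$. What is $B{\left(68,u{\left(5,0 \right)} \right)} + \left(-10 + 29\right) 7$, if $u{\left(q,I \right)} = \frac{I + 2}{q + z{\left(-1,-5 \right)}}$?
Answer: $717$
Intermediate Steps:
$p = -2$
$u{\left(q,I \right)} = \frac{2 + I}{20 + q}$ ($u{\left(q,I \right)} = \frac{I + 2}{q - -20} = \frac{2 + I}{q + 20} = \frac{2 + I}{20 + q}$)
$B{\left(C,c \right)} = 40 + 8 C$ ($B{\left(C,c \right)} = - 4 \left(- 2 \left(5 + C\right)\right) = - 4 \left(-10 - 2 C\right) = 40 + 8 C$)
$B{\left(68,u{\left(5,0 \right)} \right)} + \left(-10 + 29\right) 7 = \left(40 + 8 \cdot 68\right) + \left(-10 + 29\right) 7 = \left(40 + 544\right) + 19 \cdot 7 = 584 + 133 = 717$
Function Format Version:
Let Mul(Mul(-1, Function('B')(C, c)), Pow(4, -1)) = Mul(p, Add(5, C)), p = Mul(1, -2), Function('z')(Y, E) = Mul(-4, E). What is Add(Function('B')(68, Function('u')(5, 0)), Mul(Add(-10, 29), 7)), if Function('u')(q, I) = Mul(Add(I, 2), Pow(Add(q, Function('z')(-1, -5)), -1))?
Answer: 717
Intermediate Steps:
p = -2
Function('u')(q, I) = Mul(Pow(Add(20, q), -1), Add(2, I)) (Function('u')(q, I) = Mul(Add(I, 2), Pow(Add(q, Mul(-4, -5)), -1)) = Mul(Add(2, I), Pow(Add(q, 20), -1)) = Mul(Add(2, I), Pow(Add(20, q), -1)) = Mul(Pow(Add(20, q), -1), Add(2, I)))
Function('B')(C, c) = Add(40, Mul(8, C)) (Function('B')(C, c) = Mul(-4, Mul(-2, Add(5, C))) = Mul(-4, Add(-10, Mul(-2, C))) = Add(40, Mul(8, C)))
Add(Function('B')(68, Function('u')(5, 0)), Mul(Add(-10, 29), 7)) = Add(Add(40, Mul(8, 68)), Mul(Add(-10, 29), 7)) = Add(Add(40, 544), Mul(19, 7)) = Add(584, 133) = 717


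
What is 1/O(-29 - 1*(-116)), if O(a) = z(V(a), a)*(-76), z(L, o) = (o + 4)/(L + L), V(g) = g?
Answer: -87/3458 ≈ -0.025159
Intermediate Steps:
z(L, o) = (4 + o)/(2*L) (z(L, o) = (4 + o)/((2*L)) = (4 + o)*(1/(2*L)) = (4 + o)/(2*L))
O(a) = -38*(4 + a)/a (O(a) = ((4 + a)/(2*a))*(-76) = -38*(4 + a)/a)
1/O(-29 - 1*(-116)) = 1/(-38 - 152/(-29 - 1*(-116))) = 1/(-38 - 152/(-29 + 116)) = 1/(-38 - 152/87) = 1/(-3458/87) = -87/3458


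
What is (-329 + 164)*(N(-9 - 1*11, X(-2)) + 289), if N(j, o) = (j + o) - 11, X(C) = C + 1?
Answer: -42405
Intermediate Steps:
X(C) = 1 + C
N(j, o) = -11 + j + o
(-329 + 164)*(N(-9 - 1*11, X(-2)) + 289) = (-329 + 164)*((-11 + (-9 - 1*11) + (1 - 2)) + 289) = -165*((-11 + (-9 - 11) - 1) + 289) = -165*((-11 - 20 - 1) + 289) = -165*(-32 + 289) = -165*257 = -42405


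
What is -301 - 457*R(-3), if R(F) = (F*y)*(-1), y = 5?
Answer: -7156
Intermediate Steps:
R(F) = -5*F (R(F) = (F*5)*(-1) = (5*F)*(-1) = -5*F)
-301 - 457*R(-3) = -301 - (-2285)*(-3) = -301 - 457*15 = -301 - 6855 = -7156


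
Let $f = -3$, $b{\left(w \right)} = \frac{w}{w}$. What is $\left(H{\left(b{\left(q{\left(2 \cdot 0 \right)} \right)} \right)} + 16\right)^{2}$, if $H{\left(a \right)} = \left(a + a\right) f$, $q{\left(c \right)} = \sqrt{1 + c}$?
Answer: $100$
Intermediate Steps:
$b{\left(w \right)} = 1$
$H{\left(a \right)} = - 6 a$ ($H{\left(a \right)} = \left(a + a\right) \left(-3\right) = 2 a \left(-3\right) = - 6 a$)
$\left(H{\left(b{\left(q{\left(2 \cdot 0 \right)} \right)} \right)} + 16\right)^{2} = \left(\left(-6\right) 1 + 16\right)^{2} = \left(-6 + 16\right)^{2} = 10^{2} = 100$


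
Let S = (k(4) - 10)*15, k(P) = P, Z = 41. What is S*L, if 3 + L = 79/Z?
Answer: 3960/41 ≈ 96.585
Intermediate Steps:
L = -44/41 (L = -3 + 79/41 = -44/41 ≈ -1.0732)
S = -90 (S = (4 - 10)*15 = -6*15 = -90)
S*L = -90*(-44/41) = 3960/41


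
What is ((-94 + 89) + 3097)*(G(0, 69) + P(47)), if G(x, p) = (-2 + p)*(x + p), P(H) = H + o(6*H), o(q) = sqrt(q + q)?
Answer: 14439640 + 6184*sqrt(141) ≈ 1.4513e+7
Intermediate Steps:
o(q) = sqrt(2)*sqrt(q) (o(q) = sqrt(2*q) = sqrt(2)*sqrt(q))
P(H) = H + 2*sqrt(3)*sqrt(H) (P(H) = H + sqrt(2)*sqrt(6*H) = H + sqrt(2)*(sqrt(6)*sqrt(H)) = H + 2*sqrt(3)*sqrt(H))
G(x, p) = (-2 + p)*(p + x)
((-94 + 89) + 3097)*(G(0, 69) + P(47)) = ((-94 + 89) + 3097)*((69**2 - 2*69 - 2*0 + 69*0) + (47 + 2*sqrt(3)*sqrt(47))) = (-5 + 3097)*((4761 - 138 + 0 + 0) + (47 + 2*sqrt(141))) = 3092*(4623 + (47 + 2*sqrt(141))) = 3092*(4670 + 2*sqrt(141)) = 14439640 + 6184*sqrt(141)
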